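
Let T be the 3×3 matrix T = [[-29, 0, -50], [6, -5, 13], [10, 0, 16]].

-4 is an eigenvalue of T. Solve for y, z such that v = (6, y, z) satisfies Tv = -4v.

We need (T + 4I)v = 0.
T + 4I = [[-25, 0, -50], [6, -1, 13], [10, 0, 20]].
Row 1: (-25)·6 + (0)·y + (-50)·z = 0
Row 2: (6)·6 + (-1)·y + (13)·z = 0
Row 3: (10)·6 + (0)·y + (20)·z = 0
Solving gives y = -3, z = -3.
Check: T·(6, -3, -3) = (-24, 12, 12) = -4·(6, -3, -3).

-3, -3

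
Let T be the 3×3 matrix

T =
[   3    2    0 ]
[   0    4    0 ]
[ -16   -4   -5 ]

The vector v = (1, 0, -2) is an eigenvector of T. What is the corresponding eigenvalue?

Compute Tv: T·(1, 0, -2) = (3, 0, -6).
Since Tv = λv, compare component 1: 3 = λ·1, so λ = 3.

3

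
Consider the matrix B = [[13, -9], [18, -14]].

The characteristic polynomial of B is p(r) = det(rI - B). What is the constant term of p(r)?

p(r) = r^2 + r - 20.
The constant term is -20.

-20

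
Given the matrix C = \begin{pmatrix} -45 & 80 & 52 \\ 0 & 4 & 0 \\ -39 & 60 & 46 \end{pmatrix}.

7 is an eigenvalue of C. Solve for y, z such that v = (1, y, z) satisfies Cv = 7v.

We need (C - 7I)v = 0.
C - 7I = [[-52, 80, 52], [0, -3, 0], [-39, 60, 39]].
Row 1: (-52)·1 + (80)·y + (52)·z = 0
Row 2: (0)·1 + (-3)·y + (0)·z = 0
Row 3: (-39)·1 + (60)·y + (39)·z = 0
Solving gives y = 0, z = 1.
Check: C·(1, 0, 1) = (7, 0, 7) = 7·(1, 0, 1).

0, 1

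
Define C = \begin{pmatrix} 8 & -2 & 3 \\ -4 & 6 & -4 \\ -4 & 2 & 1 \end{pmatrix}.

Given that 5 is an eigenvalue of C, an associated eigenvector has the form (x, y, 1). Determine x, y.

We need (C - 5I)v = 0.
C - 5I = [[3, -2, 3], [-4, 1, -4], [-4, 2, -4]].
Row 1: (3)·x + (-2)·y + (3)·1 = 0
Row 2: (-4)·x + (1)·y + (-4)·1 = 0
Row 3: (-4)·x + (2)·y + (-4)·1 = 0
Solving gives x = -1, y = 0.
Check: C·(-1, 0, 1) = (-5, 0, 5) = 5·(-1, 0, 1).

-1, 0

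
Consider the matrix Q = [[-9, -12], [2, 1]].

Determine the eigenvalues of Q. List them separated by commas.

det(Q - tI) = (-9 - t)(1 - t) - (-12)·(2) = t^2 + 8t + 15.
This factors as (t + 5)·(t + 3) = 0.
Eigenvalues: -5, -3.

-5, -3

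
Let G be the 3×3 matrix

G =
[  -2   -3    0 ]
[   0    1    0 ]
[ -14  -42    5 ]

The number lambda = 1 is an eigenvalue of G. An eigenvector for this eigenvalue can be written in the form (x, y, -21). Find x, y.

We need (G - 1I)v = 0.
G - 1I = [[-3, -3, 0], [0, 0, 0], [-14, -42, 4]].
Row 1: (-3)·x + (-3)·y + (0)·-21 = 0
Row 2: (0)·x + (0)·y + (0)·-21 = 0
Row 3: (-14)·x + (-42)·y + (4)·-21 = 0
Solving gives x = 3, y = -3.
Check: G·(3, -3, -21) = (3, -3, -21) = 1·(3, -3, -21).

3, -3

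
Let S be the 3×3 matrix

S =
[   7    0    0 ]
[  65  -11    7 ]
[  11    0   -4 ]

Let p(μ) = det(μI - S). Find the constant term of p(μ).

p(μ) = μ^3 + 8μ^2 - 61μ - 308.
The constant term is -308.

-308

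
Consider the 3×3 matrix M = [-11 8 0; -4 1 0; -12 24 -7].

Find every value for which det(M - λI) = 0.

-7, -7, -3

The characteristic polynomial is p(t) = det(tI - M).
Expanding along the first row, p(t) = t^3 + 17t^2 + 91t + 147.
Since p(-3) = 0, t = -3 is a root.
Dividing by (t + 3) leaves t^2 + 14t + 49.
The quadratic factor is (t + 7)^2.
Eigenvalues: -7, -7, -3.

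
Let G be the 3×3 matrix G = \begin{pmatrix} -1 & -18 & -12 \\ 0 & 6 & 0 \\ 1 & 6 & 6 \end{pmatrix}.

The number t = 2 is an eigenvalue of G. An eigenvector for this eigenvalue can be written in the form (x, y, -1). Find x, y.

4, 0

We need (G - 2I)v = 0.
G - 2I = [[-3, -18, -12], [0, 4, 0], [1, 6, 4]].
Row 1: (-3)·x + (-18)·y + (-12)·-1 = 0
Row 2: (0)·x + (4)·y + (0)·-1 = 0
Row 3: (1)·x + (6)·y + (4)·-1 = 0
Solving gives x = 4, y = 0.
Check: G·(4, 0, -1) = (8, 0, -2) = 2·(4, 0, -1).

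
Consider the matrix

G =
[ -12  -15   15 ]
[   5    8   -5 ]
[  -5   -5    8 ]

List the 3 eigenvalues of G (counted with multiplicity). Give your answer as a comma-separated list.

Set up det(sI - G) = 0.
Cofactor expansion gives p(s) = s^3 - 4s^2 - 3s + 18.
Try s = -2: p(-2) = 0, so -2 is a root.
Dividing by (s + 2) leaves s^2 - 6s + 9.
The quadratic factor is (s - 3)^2.
Eigenvalues: -2, 3, 3.

-2, 3, 3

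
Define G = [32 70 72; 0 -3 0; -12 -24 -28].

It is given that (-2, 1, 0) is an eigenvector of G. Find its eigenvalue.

-3

Compute Gv: G·(-2, 1, 0) = (6, -3, 0).
Since Gv = λv, compare component 1: 6 = λ·-2, so λ = -3.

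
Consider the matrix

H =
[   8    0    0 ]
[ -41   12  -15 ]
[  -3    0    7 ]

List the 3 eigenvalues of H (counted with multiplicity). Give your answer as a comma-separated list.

7, 8, 12

Compute the characteristic polynomial p(s) = det(sI - H).
Expanding along the first row, p(s) = s^3 - 27s^2 + 236s - 672.
Try s = 8: p(8) = 0, so 8 is a root.
Dividing by (s - 8) leaves s^2 - 19s + 84.
The quadratic factors as (s - 7)·(s - 12).
Eigenvalues: 7, 8, 12.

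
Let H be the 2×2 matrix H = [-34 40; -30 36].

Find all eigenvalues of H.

-4, 6

det(H - rI) = (-34 - r)(36 - r) - (40)·(-30) = r^2 - 2r - 24.
This factors as (r + 4)·(r - 6) = 0.
Eigenvalues: -4, 6.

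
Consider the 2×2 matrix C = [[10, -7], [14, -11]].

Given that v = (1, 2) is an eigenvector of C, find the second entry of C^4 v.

First find the eigenvalue: Cv = (-4, -8) = -4·(1, 2), so λ = -4.
Then C^4 v = λ^4·v = (-4)^4·(1, 2) = 256·(1, 2) = (256, 512).

512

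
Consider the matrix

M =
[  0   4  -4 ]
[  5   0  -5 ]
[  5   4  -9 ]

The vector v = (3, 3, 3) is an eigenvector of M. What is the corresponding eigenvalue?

Compute Mv: M·(3, 3, 3) = (0, 0, 0).
Since Mv = λv, compare component 1: 0 = λ·3, so λ = 0.

0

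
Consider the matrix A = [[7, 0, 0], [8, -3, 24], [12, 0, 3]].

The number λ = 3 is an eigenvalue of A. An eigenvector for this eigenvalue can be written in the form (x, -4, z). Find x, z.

0, -1

We need (A - 3I)v = 0.
A - 3I = [[4, 0, 0], [8, -6, 24], [12, 0, 0]].
Row 1: (4)·x + (0)·-4 + (0)·z = 0
Row 2: (8)·x + (-6)·-4 + (24)·z = 0
Row 3: (12)·x + (0)·-4 + (0)·z = 0
Solving gives x = 0, z = -1.
Check: A·(0, -4, -1) = (0, -12, -3) = 3·(0, -4, -1).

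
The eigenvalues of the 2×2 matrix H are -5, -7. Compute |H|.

det(H) is the product of the eigenvalues: (-5) · (-7) = 35.

35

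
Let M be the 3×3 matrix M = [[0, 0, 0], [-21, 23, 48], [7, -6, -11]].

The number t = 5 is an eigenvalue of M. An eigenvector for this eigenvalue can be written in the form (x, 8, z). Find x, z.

0, -3

We need (M - 5I)v = 0.
M - 5I = [[-5, 0, 0], [-21, 18, 48], [7, -6, -16]].
Row 1: (-5)·x + (0)·8 + (0)·z = 0
Row 2: (-21)·x + (18)·8 + (48)·z = 0
Row 3: (7)·x + (-6)·8 + (-16)·z = 0
Solving gives x = 0, z = -3.
Check: M·(0, 8, -3) = (0, 40, -15) = 5·(0, 8, -3).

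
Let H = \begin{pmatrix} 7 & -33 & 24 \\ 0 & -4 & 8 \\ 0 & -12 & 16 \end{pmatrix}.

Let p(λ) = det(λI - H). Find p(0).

p(0) = det(0·I − H) = det(−H) = (−1)^3·det(H).
det(H) = 224, so p(0) = -224.

-224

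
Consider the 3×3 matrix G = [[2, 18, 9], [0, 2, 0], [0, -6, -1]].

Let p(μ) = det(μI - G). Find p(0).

4

p(0) = det(0·I − G) = det(−G) = (−1)^3·det(G).
det(G) = -4, so p(0) = 4.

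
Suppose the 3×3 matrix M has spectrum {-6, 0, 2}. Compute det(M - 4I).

-80

If M has eigenvalues -6, 0, 2, then M - 4I has eigenvalues -10, -4, -2.
det(M - 4I) = (-10) · (-4) · (-2) = -80.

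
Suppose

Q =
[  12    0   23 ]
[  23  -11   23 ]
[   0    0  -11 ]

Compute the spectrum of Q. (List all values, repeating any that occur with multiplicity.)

The characteristic polynomial is p(μ) = det(μI - Q).
Expanding along the first row, p(μ) = μ^3 + 10μ^2 - 143μ - 1452.
Rational-root test: μ = -11 gives p(-11) = 0.
Factor out (μ + 11): p(μ) = (μ + 11)·(μ^2 - μ - 132).
The quadratic factors as (μ + 11)·(μ - 12).
Eigenvalues: -11, -11, 12.

-11, -11, 12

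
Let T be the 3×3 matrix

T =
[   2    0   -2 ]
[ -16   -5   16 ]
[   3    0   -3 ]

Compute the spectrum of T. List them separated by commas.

The characteristic polynomial is p(μ) = det(μI - T).
Cofactor expansion gives p(μ) = μ^3 + 6μ^2 + 5μ.
Since p(-1) = 0, μ = -1 is a root.
Factor out (μ + 1): p(μ) = (μ + 1)·(μ^2 + 5μ).
The quadratic factors as (μ + 5)·μ.
Eigenvalues: -5, -1, 0.

-5, -1, 0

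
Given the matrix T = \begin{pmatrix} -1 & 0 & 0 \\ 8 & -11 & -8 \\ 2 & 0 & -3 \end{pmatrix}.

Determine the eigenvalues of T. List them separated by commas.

-11, -3, -1

The characteristic polynomial is p(r) = det(rI - T).
Cofactor expansion gives p(r) = r^3 + 15r^2 + 47r + 33.
Rational-root test: r = -1 gives p(-1) = 0.
Dividing by (r + 1) leaves r^2 + 14r + 33.
The quadratic factors as (r + 11)·(r + 3).
Eigenvalues: -11, -3, -1.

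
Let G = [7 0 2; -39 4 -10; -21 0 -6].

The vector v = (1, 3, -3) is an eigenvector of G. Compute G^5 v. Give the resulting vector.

(1, 3, -3)

First find the eigenvalue: Gv = (1, 3, -3) = 1·(1, 3, -3), so λ = 1.
Then G^5 v = λ^5·v = 1^5·(1, 3, -3) = 1·(1, 3, -3) = (1, 3, -3).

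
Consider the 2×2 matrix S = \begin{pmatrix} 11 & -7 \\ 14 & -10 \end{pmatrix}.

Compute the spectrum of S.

-3, 4

det(S - lambda·I) = (11 - lambda)(-10 - lambda) - (-7)·(14) = lambda^2 - lambda - 12.
This factors as (lambda + 3)·(lambda - 4) = 0.
Eigenvalues: -3, 4.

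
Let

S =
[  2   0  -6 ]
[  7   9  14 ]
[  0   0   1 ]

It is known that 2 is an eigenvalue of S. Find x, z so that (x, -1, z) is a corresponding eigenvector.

We need (S - 2I)v = 0.
S - 2I = [[0, 0, -6], [7, 7, 14], [0, 0, -1]].
Row 1: (0)·x + (0)·-1 + (-6)·z = 0
Row 2: (7)·x + (7)·-1 + (14)·z = 0
Row 3: (0)·x + (0)·-1 + (-1)·z = 0
Solving gives x = 1, z = 0.
Check: S·(1, -1, 0) = (2, -2, 0) = 2·(1, -1, 0).

1, 0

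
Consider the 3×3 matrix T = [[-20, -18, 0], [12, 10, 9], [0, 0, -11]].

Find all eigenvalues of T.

-11, -8, -2

Set up det(lambda·I - T) = 0.
Cofactor expansion gives p(lambda) = lambda^3 + 21·lambda^2 + 126·lambda + 176.
Since p(-11) = 0, lambda = -11 is a root.
Dividing by (lambda + 11) leaves lambda^2 + 10·lambda + 16.
The quadratic factors as (lambda + 8)·(lambda + 2).
Eigenvalues: -11, -8, -2.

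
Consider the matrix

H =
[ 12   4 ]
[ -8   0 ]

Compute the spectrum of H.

4, 8

det(H - rI) = (12 - r)(0 - r) - (4)·(-8) = r^2 - 12r + 32.
This factors as (r - 4)·(r - 8) = 0.
Eigenvalues: 4, 8.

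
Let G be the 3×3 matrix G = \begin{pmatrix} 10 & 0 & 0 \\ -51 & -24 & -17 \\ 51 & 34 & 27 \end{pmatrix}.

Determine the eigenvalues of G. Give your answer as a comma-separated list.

Compute the characteristic polynomial p(r) = det(rI - G).
Expanding along the first row, p(r) = r^3 - 13r^2 - 40r + 700.
Rational-root test: r = -7 gives p(-7) = 0.
Factor out (r + 7): p(r) = (r + 7)·(r^2 - 20r + 100).
The quadratic factor is (r - 10)^2.
Eigenvalues: -7, 10, 10.

-7, 10, 10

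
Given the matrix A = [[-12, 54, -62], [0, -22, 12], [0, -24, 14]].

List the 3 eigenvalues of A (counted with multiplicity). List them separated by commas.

Set up det(rI - A) = 0.
Expanding the 3×3 determinant: p(r) = r^3 + 20r^2 + 76r - 240.
Rational-root test: r = 2 gives p(2) = 0.
Factor out (r - 2): p(r) = (r - 2)·(r^2 + 22r + 120).
The quadratic factors as (r + 12)·(r + 10).
Eigenvalues: -12, -10, 2.

-12, -10, 2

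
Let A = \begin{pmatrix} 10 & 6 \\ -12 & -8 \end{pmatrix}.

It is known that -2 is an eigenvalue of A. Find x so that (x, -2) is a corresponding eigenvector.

We need (A + 2I)v = 0.
A + 2I = [[12, 6], [-12, -6]].
Row 1: (12)·x + (6)·-2 = 0
Row 2: (-12)·x + (-6)·-2 = 0
Solving gives x = 1.
Check: A·(1, -2) = (-2, 4) = -2·(1, -2).

1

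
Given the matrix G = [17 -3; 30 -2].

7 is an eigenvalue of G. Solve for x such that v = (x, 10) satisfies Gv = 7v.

We need (G - 7I)v = 0.
G - 7I = [[10, -3], [30, -9]].
Row 1: (10)·x + (-3)·10 = 0
Row 2: (30)·x + (-9)·10 = 0
Solving gives x = 3.
Check: G·(3, 10) = (21, 70) = 7·(3, 10).

3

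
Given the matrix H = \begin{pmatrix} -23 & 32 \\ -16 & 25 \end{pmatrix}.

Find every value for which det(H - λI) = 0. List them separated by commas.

-7, 9

det(H - λI) = (-23 - λ)(25 - λ) - (32)·(-16) = λ^2 - 2λ - 63.
This factors as (λ + 7)·(λ - 9) = 0.
Eigenvalues: -7, 9.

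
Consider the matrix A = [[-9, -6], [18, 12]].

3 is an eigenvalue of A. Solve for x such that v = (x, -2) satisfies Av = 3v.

We need (A - 3I)v = 0.
A - 3I = [[-12, -6], [18, 9]].
Row 1: (-12)·x + (-6)·-2 = 0
Row 2: (18)·x + (9)·-2 = 0
Solving gives x = 1.
Check: A·(1, -2) = (3, -6) = 3·(1, -2).

1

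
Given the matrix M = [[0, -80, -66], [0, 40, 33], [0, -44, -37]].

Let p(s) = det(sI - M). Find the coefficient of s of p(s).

p(s) = s^3 - 3s^2 - 28s.
The coefficient of s is -28.

-28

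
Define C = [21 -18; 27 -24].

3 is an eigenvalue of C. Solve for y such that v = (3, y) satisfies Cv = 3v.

We need (C - 3I)v = 0.
C - 3I = [[18, -18], [27, -27]].
Row 1: (18)·3 + (-18)·y = 0
Row 2: (27)·3 + (-27)·y = 0
Solving gives y = 3.
Check: C·(3, 3) = (9, 9) = 3·(3, 3).

3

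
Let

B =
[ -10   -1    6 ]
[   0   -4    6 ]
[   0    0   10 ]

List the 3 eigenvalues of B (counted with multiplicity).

-10, -4, 10

B is upper triangular, so its eigenvalues are the diagonal entries.
Diagonal: -10, -4, 10.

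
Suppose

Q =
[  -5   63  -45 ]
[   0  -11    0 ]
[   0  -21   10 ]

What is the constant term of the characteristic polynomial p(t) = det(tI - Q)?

-550

p(0) = det(0·I − Q) = det(−Q) = (−1)^3·det(Q).
det(Q) = 550, so p(0) = -550.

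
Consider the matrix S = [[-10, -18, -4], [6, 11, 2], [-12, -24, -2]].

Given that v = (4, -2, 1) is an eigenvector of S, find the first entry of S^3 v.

-32

First find the eigenvalue: Sv = (-8, 4, -2) = -2·(4, -2, 1), so λ = -2.
Then S^3 v = λ^3·v = (-2)^3·(4, -2, 1) = -8·(4, -2, 1) = (-32, 16, -8).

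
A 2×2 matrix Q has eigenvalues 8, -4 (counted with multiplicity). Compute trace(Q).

trace(Q) is the sum of the eigenvalues: (8) + (-4) = 4.

4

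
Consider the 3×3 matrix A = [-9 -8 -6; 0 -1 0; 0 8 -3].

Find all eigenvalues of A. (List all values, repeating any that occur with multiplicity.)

-9, -3, -1

The characteristic polynomial is p(λ) = det(λI - A).
Cofactor expansion gives p(λ) = λ^3 + 13λ^2 + 39λ + 27.
Since p(-1) = 0, λ = -1 is a root.
Dividing by (λ + 1) leaves λ^2 + 12λ + 27.
The quadratic factors as (λ + 9)·(λ + 3).
Eigenvalues: -9, -3, -1.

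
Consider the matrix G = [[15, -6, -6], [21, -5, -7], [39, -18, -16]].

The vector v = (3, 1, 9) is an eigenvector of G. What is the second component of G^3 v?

First find the eigenvalue: Gv = (-15, -5, -45) = -5·(3, 1, 9), so λ = -5.
Then G^3 v = λ^3·v = (-5)^3·(3, 1, 9) = -125·(3, 1, 9) = (-375, -125, -1125).

-125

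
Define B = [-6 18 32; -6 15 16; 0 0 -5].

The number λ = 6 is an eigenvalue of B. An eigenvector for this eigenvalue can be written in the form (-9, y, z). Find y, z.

-6, 0

We need (B - 6I)v = 0.
B - 6I = [[-12, 18, 32], [-6, 9, 16], [0, 0, -11]].
Row 1: (-12)·-9 + (18)·y + (32)·z = 0
Row 2: (-6)·-9 + (9)·y + (16)·z = 0
Row 3: (0)·-9 + (0)·y + (-11)·z = 0
Solving gives y = -6, z = 0.
Check: B·(-9, -6, 0) = (-54, -36, 0) = 6·(-9, -6, 0).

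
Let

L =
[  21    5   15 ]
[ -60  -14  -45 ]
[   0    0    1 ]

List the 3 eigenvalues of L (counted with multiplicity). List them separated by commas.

1, 1, 6

Set up det(λI - L) = 0.
Cofactor expansion gives p(λ) = λ^3 - 8λ^2 + 13λ - 6.
Rational-root test: λ = 1 gives p(1) = 0.
Factor out (λ - 1): p(λ) = (λ - 1)·(λ^2 - 7λ + 6).
The quadratic factors as (λ - 1)·(λ - 6).
Eigenvalues: 1, 1, 6.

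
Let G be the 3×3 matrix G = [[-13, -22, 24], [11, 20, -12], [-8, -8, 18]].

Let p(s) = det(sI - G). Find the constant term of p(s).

p(s) = s^3 - 25s^2 + 204s - 540.
The constant term is -540.

-540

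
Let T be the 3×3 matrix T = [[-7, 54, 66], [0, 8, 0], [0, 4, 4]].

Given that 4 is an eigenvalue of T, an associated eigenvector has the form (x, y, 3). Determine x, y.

18, 0

We need (T - 4I)v = 0.
T - 4I = [[-11, 54, 66], [0, 4, 0], [0, 4, 0]].
Row 1: (-11)·x + (54)·y + (66)·3 = 0
Row 2: (0)·x + (4)·y + (0)·3 = 0
Row 3: (0)·x + (4)·y + (0)·3 = 0
Solving gives x = 18, y = 0.
Check: T·(18, 0, 3) = (72, 0, 12) = 4·(18, 0, 3).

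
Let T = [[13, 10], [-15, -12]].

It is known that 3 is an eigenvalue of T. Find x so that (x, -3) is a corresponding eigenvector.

3

We need (T - 3I)v = 0.
T - 3I = [[10, 10], [-15, -15]].
Row 1: (10)·x + (10)·-3 = 0
Row 2: (-15)·x + (-15)·-3 = 0
Solving gives x = 3.
Check: T·(3, -3) = (9, -9) = 3·(3, -3).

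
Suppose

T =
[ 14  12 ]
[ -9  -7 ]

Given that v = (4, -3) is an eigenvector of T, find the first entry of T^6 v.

First find the eigenvalue: Tv = (20, -15) = 5·(4, -3), so λ = 5.
Then T^6 v = λ^6·v = 5^6·(4, -3) = 15625·(4, -3) = (62500, -46875).

62500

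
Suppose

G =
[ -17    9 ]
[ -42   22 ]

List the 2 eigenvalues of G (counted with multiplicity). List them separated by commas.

1, 4

det(G - μI) = (-17 - μ)(22 - μ) - (9)·(-42) = μ^2 - 5μ + 4.
This factors as (μ - 1)·(μ - 4) = 0.
Eigenvalues: 1, 4.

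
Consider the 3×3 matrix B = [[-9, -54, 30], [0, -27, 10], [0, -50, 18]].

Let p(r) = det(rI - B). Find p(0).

p(0) = det(0·I − B) = det(−B) = (−1)^3·det(B).
det(B) = -126, so p(0) = 126.

126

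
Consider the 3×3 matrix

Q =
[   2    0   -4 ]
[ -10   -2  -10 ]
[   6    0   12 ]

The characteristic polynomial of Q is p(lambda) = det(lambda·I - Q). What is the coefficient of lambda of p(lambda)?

p(lambda) = lambda^3 - 12·lambda^2 + 20·lambda + 96.
The coefficient of lambda is 20.

20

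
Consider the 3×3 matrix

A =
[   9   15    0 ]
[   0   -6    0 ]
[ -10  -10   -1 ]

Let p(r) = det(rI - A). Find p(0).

-54

p(0) = det(0·I − A) = det(−A) = (−1)^3·det(A).
det(A) = 54, so p(0) = -54.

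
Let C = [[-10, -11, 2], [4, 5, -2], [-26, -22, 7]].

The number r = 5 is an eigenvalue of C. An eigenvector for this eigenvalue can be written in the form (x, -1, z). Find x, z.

We need (C - 5I)v = 0.
C - 5I = [[-15, -11, 2], [4, 0, -2], [-26, -22, 2]].
Row 1: (-15)·x + (-11)·-1 + (2)·z = 0
Row 2: (4)·x + (0)·-1 + (-2)·z = 0
Row 3: (-26)·x + (-22)·-1 + (2)·z = 0
Solving gives x = 1, z = 2.
Check: C·(1, -1, 2) = (5, -5, 10) = 5·(1, -1, 2).

1, 2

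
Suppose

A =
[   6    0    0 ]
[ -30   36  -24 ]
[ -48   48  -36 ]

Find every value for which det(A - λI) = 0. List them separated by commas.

The characteristic polynomial is p(λ) = det(λI - A).
Cofactor expansion gives p(λ) = λ^3 - 6λ^2 - 144λ + 864.
Try λ = -12: p(-12) = 0, so -12 is a root.
Factor out (λ + 12): p(λ) = (λ + 12)·(λ^2 - 18λ + 72).
The quadratic factors as (λ - 6)·(λ - 12).
Eigenvalues: -12, 6, 12.

-12, 6, 12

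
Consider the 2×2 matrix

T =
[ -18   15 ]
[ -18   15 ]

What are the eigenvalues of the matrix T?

det(T - sI) = (-18 - s)(15 - s) - (15)·(-18) = s^2 + 3s.
This factors as (s + 3)·s = 0.
Eigenvalues: -3, 0.

-3, 0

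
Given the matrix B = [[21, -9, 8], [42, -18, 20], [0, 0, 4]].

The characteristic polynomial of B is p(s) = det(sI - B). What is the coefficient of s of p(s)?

12

p(s) = s^3 - 7s^2 + 12s.
The coefficient of s is 12.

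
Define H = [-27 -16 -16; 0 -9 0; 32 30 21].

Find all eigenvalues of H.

The characteristic polynomial is p(s) = det(sI - H).
Expanding along the first row, p(s) = s^3 + 15s^2 - s - 495.
Rational-root test: s = -9 gives p(-9) = 0.
Factor out (s + 9): p(s) = (s + 9)·(s^2 + 6s - 55).
The quadratic factors as (s + 11)·(s - 5).
Eigenvalues: -11, -9, 5.

-11, -9, 5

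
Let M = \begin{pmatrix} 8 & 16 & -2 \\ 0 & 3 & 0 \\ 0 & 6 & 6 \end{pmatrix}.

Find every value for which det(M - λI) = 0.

3, 6, 8

The characteristic polynomial is p(λ) = det(λI - M).
Cofactor expansion gives p(λ) = λ^3 - 17λ^2 + 90λ - 144.
Since p(3) = 0, λ = 3 is a root.
Factor out (λ - 3): p(λ) = (λ - 3)·(λ^2 - 14λ + 48).
The quadratic factors as (λ - 6)·(λ - 8).
Eigenvalues: 3, 6, 8.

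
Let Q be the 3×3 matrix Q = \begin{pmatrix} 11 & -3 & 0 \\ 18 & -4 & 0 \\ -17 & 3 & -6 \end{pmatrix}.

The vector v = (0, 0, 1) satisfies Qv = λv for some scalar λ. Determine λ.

-6

Compute Qv: Q·(0, 0, 1) = (0, 0, -6).
Since Qv = λv, compare component 3: -6 = λ·1, so λ = -6.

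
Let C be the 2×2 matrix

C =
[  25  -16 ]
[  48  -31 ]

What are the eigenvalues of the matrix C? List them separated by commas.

-7, 1

det(C - μI) = (25 - μ)(-31 - μ) - (-16)·(48) = μ^2 + 6μ - 7.
This factors as (μ + 7)·(μ - 1) = 0.
Eigenvalues: -7, 1.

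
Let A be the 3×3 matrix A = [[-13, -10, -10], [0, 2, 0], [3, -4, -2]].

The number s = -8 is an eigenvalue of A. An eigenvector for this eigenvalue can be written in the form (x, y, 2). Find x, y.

We need (A + 8I)v = 0.
A + 8I = [[-5, -10, -10], [0, 10, 0], [3, -4, 6]].
Row 1: (-5)·x + (-10)·y + (-10)·2 = 0
Row 2: (0)·x + (10)·y + (0)·2 = 0
Row 3: (3)·x + (-4)·y + (6)·2 = 0
Solving gives x = -4, y = 0.
Check: A·(-4, 0, 2) = (32, 0, -16) = -8·(-4, 0, 2).

-4, 0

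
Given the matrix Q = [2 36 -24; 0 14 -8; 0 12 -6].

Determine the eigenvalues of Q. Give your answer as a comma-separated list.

2, 2, 6

The characteristic polynomial is p(lambda) = det(lambda·I - Q).
Expanding the 3×3 determinant: p(lambda) = lambda^3 - 10·lambda^2 + 28·lambda - 24.
Try lambda = 6: p(6) = 0, so 6 is a root.
Dividing by (lambda - 6) leaves lambda^2 - 4·lambda + 4.
The quadratic factor is (lambda - 2)^2.
Eigenvalues: 2, 2, 6.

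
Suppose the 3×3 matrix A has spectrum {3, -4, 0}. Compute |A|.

0

det(A) is the product of the eigenvalues: (3) · (-4) · (0) = 0.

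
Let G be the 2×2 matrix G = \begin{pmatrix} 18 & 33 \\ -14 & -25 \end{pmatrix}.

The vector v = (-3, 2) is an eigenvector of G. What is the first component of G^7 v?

First find the eigenvalue: Gv = (12, -8) = -4·(-3, 2), so λ = -4.
Then G^7 v = λ^7·v = (-4)^7·(-3, 2) = -16384·(-3, 2) = (49152, -32768).

49152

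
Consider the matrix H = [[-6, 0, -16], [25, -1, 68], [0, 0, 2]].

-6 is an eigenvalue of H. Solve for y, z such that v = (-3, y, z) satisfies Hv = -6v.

We need (H + 6I)v = 0.
H + 6I = [[0, 0, -16], [25, 5, 68], [0, 0, 8]].
Row 1: (0)·-3 + (0)·y + (-16)·z = 0
Row 2: (25)·-3 + (5)·y + (68)·z = 0
Row 3: (0)·-3 + (0)·y + (8)·z = 0
Solving gives y = 15, z = 0.
Check: H·(-3, 15, 0) = (18, -90, 0) = -6·(-3, 15, 0).

15, 0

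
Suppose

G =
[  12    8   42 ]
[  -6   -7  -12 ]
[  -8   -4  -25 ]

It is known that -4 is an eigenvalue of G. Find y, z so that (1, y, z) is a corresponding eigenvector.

We need (G + 4I)v = 0.
G + 4I = [[16, 8, 42], [-6, -3, -12], [-8, -4, -21]].
Row 1: (16)·1 + (8)·y + (42)·z = 0
Row 2: (-6)·1 + (-3)·y + (-12)·z = 0
Row 3: (-8)·1 + (-4)·y + (-21)·z = 0
Solving gives y = -2, z = 0.
Check: G·(1, -2, 0) = (-4, 8, 0) = -4·(1, -2, 0).

-2, 0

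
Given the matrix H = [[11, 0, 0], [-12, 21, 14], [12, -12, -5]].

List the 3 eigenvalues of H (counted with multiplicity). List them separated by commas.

7, 9, 11

Compute the characteristic polynomial p(λ) = det(λI - H).
Expanding along the first row, p(λ) = λ^3 - 27λ^2 + 239λ - 693.
Try λ = 7: p(7) = 0, so 7 is a root.
Factor out (λ - 7): p(λ) = (λ - 7)·(λ^2 - 20λ + 99).
The quadratic factors as (λ - 9)·(λ - 11).
Eigenvalues: 7, 9, 11.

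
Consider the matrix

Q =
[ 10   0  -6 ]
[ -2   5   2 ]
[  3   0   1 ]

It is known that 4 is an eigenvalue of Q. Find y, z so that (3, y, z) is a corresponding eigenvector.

We need (Q - 4I)v = 0.
Q - 4I = [[6, 0, -6], [-2, 1, 2], [3, 0, -3]].
Row 1: (6)·3 + (0)·y + (-6)·z = 0
Row 2: (-2)·3 + (1)·y + (2)·z = 0
Row 3: (3)·3 + (0)·y + (-3)·z = 0
Solving gives y = 0, z = 3.
Check: Q·(3, 0, 3) = (12, 0, 12) = 4·(3, 0, 3).

0, 3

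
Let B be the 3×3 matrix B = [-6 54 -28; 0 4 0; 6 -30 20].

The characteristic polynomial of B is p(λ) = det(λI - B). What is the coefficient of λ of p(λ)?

p(λ) = λ^3 - 18λ^2 + 104λ - 192.
The coefficient of λ is 104.

104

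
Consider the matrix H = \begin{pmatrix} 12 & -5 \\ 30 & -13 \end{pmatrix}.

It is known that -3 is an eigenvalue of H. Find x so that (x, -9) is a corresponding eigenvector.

-3

We need (H + 3I)v = 0.
H + 3I = [[15, -5], [30, -10]].
Row 1: (15)·x + (-5)·-9 = 0
Row 2: (30)·x + (-10)·-9 = 0
Solving gives x = -3.
Check: H·(-3, -9) = (9, 27) = -3·(-3, -9).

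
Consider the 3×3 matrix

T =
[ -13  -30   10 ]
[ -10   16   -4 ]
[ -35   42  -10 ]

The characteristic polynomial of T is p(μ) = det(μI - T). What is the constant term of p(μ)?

p(μ) = μ^3 + 7μ^2 - 20μ - 96.
The constant term is -96.

-96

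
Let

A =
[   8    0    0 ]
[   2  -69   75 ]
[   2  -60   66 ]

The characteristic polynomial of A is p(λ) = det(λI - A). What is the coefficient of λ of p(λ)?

p(λ) = λ^3 - 5λ^2 - 78λ + 432.
The coefficient of λ is -78.

-78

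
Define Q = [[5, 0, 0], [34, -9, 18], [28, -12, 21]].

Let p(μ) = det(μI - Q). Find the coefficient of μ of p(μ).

p(μ) = μ^3 - 17μ^2 + 87μ - 135.
The coefficient of μ is 87.

87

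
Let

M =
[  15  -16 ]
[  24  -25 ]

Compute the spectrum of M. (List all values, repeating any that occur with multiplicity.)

-9, -1

det(M - rI) = (15 - r)(-25 - r) - (-16)·(24) = r^2 + 10r + 9.
This factors as (r + 9)·(r + 1) = 0.
Eigenvalues: -9, -1.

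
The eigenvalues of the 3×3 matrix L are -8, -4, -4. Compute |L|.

det(L) is the product of the eigenvalues: (-8) · (-4) · (-4) = -128.

-128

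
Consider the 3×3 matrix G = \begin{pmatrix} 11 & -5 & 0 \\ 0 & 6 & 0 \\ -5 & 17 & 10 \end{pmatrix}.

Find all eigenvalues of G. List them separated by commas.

Set up det(sI - G) = 0.
Expanding the 3×3 determinant: p(s) = s^3 - 27s^2 + 236s - 660.
Try s = 10: p(10) = 0, so 10 is a root.
Factor out (s - 10): p(s) = (s - 10)·(s^2 - 17s + 66).
The quadratic factors as (s - 6)·(s - 11).
Eigenvalues: 6, 10, 11.

6, 10, 11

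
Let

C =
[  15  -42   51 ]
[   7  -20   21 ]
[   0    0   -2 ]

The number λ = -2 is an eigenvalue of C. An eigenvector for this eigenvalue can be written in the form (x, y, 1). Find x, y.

-3, 0

We need (C + 2I)v = 0.
C + 2I = [[17, -42, 51], [7, -18, 21], [0, 0, 0]].
Row 1: (17)·x + (-42)·y + (51)·1 = 0
Row 2: (7)·x + (-18)·y + (21)·1 = 0
Row 3: (0)·x + (0)·y + (0)·1 = 0
Solving gives x = -3, y = 0.
Check: C·(-3, 0, 1) = (6, 0, -2) = -2·(-3, 0, 1).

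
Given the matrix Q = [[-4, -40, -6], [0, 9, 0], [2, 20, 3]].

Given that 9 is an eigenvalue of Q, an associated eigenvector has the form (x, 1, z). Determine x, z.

-4, 2

We need (Q - 9I)v = 0.
Q - 9I = [[-13, -40, -6], [0, 0, 0], [2, 20, -6]].
Row 1: (-13)·x + (-40)·1 + (-6)·z = 0
Row 2: (0)·x + (0)·1 + (0)·z = 0
Row 3: (2)·x + (20)·1 + (-6)·z = 0
Solving gives x = -4, z = 2.
Check: Q·(-4, 1, 2) = (-36, 9, 18) = 9·(-4, 1, 2).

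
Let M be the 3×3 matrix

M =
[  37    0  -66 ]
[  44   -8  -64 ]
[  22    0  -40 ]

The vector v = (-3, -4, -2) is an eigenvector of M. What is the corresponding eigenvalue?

-7

Compute Mv: M·(-3, -4, -2) = (21, 28, 14).
Since Mv = λv, compare component 1: 21 = λ·-3, so λ = -7.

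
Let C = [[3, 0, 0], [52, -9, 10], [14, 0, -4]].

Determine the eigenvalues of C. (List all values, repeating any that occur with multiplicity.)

-9, -4, 3

The characteristic polynomial is p(λ) = det(λI - C).
Expanding along the first row, p(λ) = λ^3 + 10λ^2 - 3λ - 108.
Try λ = -4: p(-4) = 0, so -4 is a root.
Factor out (λ + 4): p(λ) = (λ + 4)·(λ^2 + 6λ - 27).
The quadratic factors as (λ + 9)·(λ - 3).
Eigenvalues: -9, -4, 3.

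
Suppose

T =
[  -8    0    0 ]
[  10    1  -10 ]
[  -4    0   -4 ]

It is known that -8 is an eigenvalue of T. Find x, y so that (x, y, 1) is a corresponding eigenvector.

1, 0

We need (T + 8I)v = 0.
T + 8I = [[0, 0, 0], [10, 9, -10], [-4, 0, 4]].
Row 1: (0)·x + (0)·y + (0)·1 = 0
Row 2: (10)·x + (9)·y + (-10)·1 = 0
Row 3: (-4)·x + (0)·y + (4)·1 = 0
Solving gives x = 1, y = 0.
Check: T·(1, 0, 1) = (-8, 0, -8) = -8·(1, 0, 1).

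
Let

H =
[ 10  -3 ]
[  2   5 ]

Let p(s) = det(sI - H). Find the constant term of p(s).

56

p(s) = s^2 - 15s + 56.
The constant term is 56.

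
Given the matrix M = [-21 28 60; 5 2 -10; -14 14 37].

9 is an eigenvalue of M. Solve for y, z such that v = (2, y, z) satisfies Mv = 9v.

0, 1

We need (M - 9I)v = 0.
M - 9I = [[-30, 28, 60], [5, -7, -10], [-14, 14, 28]].
Row 1: (-30)·2 + (28)·y + (60)·z = 0
Row 2: (5)·2 + (-7)·y + (-10)·z = 0
Row 3: (-14)·2 + (14)·y + (28)·z = 0
Solving gives y = 0, z = 1.
Check: M·(2, 0, 1) = (18, 0, 9) = 9·(2, 0, 1).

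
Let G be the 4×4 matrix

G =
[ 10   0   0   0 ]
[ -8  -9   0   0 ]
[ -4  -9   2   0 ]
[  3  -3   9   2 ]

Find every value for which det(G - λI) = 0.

-9, 2, 2, 10

G is lower triangular, so its eigenvalues are the diagonal entries.
Diagonal: 10, -9, 2, 2.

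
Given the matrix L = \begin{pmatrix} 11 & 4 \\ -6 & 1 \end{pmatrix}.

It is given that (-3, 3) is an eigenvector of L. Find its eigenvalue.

7

Compute Lv: L·(-3, 3) = (-21, 21).
Since Lv = λv, compare component 1: -21 = λ·-3, so λ = 7.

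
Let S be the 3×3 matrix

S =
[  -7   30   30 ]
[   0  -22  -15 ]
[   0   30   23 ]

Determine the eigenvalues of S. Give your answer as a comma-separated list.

The characteristic polynomial is p(λ) = det(λI - S).
Cofactor expansion gives p(λ) = λ^3 + 6λ^2 - 63λ - 392.
Rational-root test: λ = 8 gives p(8) = 0.
Factor out (λ - 8): p(λ) = (λ - 8)·(λ^2 + 14λ + 49).
The quadratic factor is (λ + 7)^2.
Eigenvalues: -7, -7, 8.

-7, -7, 8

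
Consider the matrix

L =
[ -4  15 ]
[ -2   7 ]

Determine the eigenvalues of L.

1, 2

det(L - lambda·I) = (-4 - lambda)(7 - lambda) - (15)·(-2) = lambda^2 - 3·lambda + 2.
This factors as (lambda - 1)·(lambda - 2) = 0.
Eigenvalues: 1, 2.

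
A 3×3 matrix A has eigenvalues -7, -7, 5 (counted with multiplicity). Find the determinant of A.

245

det(A) is the product of the eigenvalues: (-7) · (-7) · (5) = 245.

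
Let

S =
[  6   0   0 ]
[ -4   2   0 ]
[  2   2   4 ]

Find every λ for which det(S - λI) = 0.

S is lower triangular, so its eigenvalues are the diagonal entries.
Diagonal: 6, 2, 4.

2, 4, 6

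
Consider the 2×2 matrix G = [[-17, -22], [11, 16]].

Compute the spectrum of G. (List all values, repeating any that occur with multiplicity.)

-6, 5

det(G - sI) = (-17 - s)(16 - s) - (-22)·(11) = s^2 + s - 30.
This factors as (s + 6)·(s - 5) = 0.
Eigenvalues: -6, 5.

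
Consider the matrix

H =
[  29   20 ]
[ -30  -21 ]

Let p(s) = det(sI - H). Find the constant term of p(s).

-9

p(s) = s^2 - 8s - 9.
The constant term is -9.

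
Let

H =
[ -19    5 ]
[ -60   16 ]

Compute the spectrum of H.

-4, 1

det(H - λI) = (-19 - λ)(16 - λ) - (5)·(-60) = λ^2 + 3λ - 4.
This factors as (λ + 4)·(λ - 1) = 0.
Eigenvalues: -4, 1.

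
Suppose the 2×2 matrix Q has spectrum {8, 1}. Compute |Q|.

det(Q) is the product of the eigenvalues: (8) · (1) = 8.

8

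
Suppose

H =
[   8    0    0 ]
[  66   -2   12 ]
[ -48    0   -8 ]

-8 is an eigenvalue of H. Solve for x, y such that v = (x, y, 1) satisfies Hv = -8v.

We need (H + 8I)v = 0.
H + 8I = [[16, 0, 0], [66, 6, 12], [-48, 0, 0]].
Row 1: (16)·x + (0)·y + (0)·1 = 0
Row 2: (66)·x + (6)·y + (12)·1 = 0
Row 3: (-48)·x + (0)·y + (0)·1 = 0
Solving gives x = 0, y = -2.
Check: H·(0, -2, 1) = (0, 16, -8) = -8·(0, -2, 1).

0, -2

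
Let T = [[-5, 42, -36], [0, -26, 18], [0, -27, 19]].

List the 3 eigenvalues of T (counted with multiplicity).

-8, -5, 1

The characteristic polynomial is p(μ) = det(μI - T).
Expanding the 3×3 determinant: p(μ) = μ^3 + 12μ^2 + 27μ - 40.
Since p(1) = 0, μ = 1 is a root.
Dividing by (μ - 1) leaves μ^2 + 13μ + 40.
The quadratic factors as (μ + 8)·(μ + 5).
Eigenvalues: -8, -5, 1.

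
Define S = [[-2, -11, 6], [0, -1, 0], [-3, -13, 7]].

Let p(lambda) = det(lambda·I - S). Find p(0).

4

p(0) = det(0·I − S) = det(−S) = (−1)^3·det(S).
det(S) = -4, so p(0) = 4.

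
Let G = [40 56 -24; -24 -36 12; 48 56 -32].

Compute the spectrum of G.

-12, -8, -8

The characteristic polynomial is p(λ) = det(λI - G).
Expanding the 3×3 determinant: p(λ) = λ^3 + 28λ^2 + 256λ + 768.
Rational-root test: λ = -8 gives p(-8) = 0.
Dividing by (λ + 8) leaves λ^2 + 20λ + 96.
The quadratic factors as (λ + 12)·(λ + 8).
Eigenvalues: -12, -8, -8.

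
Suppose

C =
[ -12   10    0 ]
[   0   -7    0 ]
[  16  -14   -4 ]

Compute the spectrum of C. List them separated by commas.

The characteristic polynomial is p(μ) = det(μI - C).
Expanding along the first row, p(μ) = μ^3 + 23μ^2 + 160μ + 336.
Try μ = -4: p(-4) = 0, so -4 is a root.
Dividing by (μ + 4) leaves μ^2 + 19μ + 84.
The quadratic factors as (μ + 12)·(μ + 7).
Eigenvalues: -12, -7, -4.

-12, -7, -4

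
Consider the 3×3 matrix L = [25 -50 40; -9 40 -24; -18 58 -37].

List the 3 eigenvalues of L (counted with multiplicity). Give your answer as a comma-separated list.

7, 10, 11

Compute the characteristic polynomial p(s) = det(sI - L).
Expanding along the first row, p(s) = s^3 - 28s^2 + 257s - 770.
Rational-root test: s = 11 gives p(11) = 0.
Factor out (s - 11): p(s) = (s - 11)·(s^2 - 17s + 70).
The quadratic factors as (s - 7)·(s - 10).
Eigenvalues: 7, 10, 11.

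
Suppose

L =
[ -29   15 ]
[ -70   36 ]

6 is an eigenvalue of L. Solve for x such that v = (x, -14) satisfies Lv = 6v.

-6

We need (L - 6I)v = 0.
L - 6I = [[-35, 15], [-70, 30]].
Row 1: (-35)·x + (15)·-14 = 0
Row 2: (-70)·x + (30)·-14 = 0
Solving gives x = -6.
Check: L·(-6, -14) = (-36, -84) = 6·(-6, -14).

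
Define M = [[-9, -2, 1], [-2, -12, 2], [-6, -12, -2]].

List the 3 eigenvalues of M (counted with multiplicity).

-8, -8, -7

The characteristic polynomial is p(λ) = det(λI - M).
Cofactor expansion gives p(λ) = λ^3 + 23λ^2 + 176λ + 448.
Since p(-8) = 0, λ = -8 is a root.
Dividing by (λ + 8) leaves λ^2 + 15λ + 56.
The quadratic factors as (λ + 8)·(λ + 7).
Eigenvalues: -8, -8, -7.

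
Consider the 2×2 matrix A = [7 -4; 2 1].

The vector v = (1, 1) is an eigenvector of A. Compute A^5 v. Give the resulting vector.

First find the eigenvalue: Av = (3, 3) = 3·(1, 1), so λ = 3.
Then A^5 v = λ^5·v = 3^5·(1, 1) = 243·(1, 1) = (243, 243).

(243, 243)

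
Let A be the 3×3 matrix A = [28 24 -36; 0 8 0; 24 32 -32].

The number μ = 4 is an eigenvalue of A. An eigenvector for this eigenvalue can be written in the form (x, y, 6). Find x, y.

9, 0

We need (A - 4I)v = 0.
A - 4I = [[24, 24, -36], [0, 4, 0], [24, 32, -36]].
Row 1: (24)·x + (24)·y + (-36)·6 = 0
Row 2: (0)·x + (4)·y + (0)·6 = 0
Row 3: (24)·x + (32)·y + (-36)·6 = 0
Solving gives x = 9, y = 0.
Check: A·(9, 0, 6) = (36, 0, 24) = 4·(9, 0, 6).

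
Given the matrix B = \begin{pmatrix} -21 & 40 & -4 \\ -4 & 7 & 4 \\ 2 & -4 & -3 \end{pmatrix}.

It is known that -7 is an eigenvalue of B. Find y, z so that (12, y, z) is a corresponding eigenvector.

We need (B + 7I)v = 0.
B + 7I = [[-14, 40, -4], [-4, 14, 4], [2, -4, 4]].
Row 1: (-14)·12 + (40)·y + (-4)·z = 0
Row 2: (-4)·12 + (14)·y + (4)·z = 0
Row 3: (2)·12 + (-4)·y + (4)·z = 0
Solving gives y = 4, z = -2.
Check: B·(12, 4, -2) = (-84, -28, 14) = -7·(12, 4, -2).

4, -2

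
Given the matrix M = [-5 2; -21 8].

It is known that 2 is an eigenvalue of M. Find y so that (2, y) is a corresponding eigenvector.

We need (M - 2I)v = 0.
M - 2I = [[-7, 2], [-21, 6]].
Row 1: (-7)·2 + (2)·y = 0
Row 2: (-21)·2 + (6)·y = 0
Solving gives y = 7.
Check: M·(2, 7) = (4, 14) = 2·(2, 7).

7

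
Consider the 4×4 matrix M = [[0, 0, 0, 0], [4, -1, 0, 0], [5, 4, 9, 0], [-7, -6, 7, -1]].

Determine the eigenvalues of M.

-1, -1, 0, 9

M is lower triangular, so its eigenvalues are the diagonal entries.
Diagonal: 0, -1, 9, -1.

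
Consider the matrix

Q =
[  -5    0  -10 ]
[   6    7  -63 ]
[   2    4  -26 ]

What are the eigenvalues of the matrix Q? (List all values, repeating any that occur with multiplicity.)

Set up det(tI - Q) = 0.
Expanding the 3×3 determinant: p(t) = t^3 + 24t^2 + 185t + 450.
Rational-root test: t = -5 gives p(-5) = 0.
Dividing by (t + 5) leaves t^2 + 19t + 90.
The quadratic factors as (t + 10)·(t + 9).
Eigenvalues: -10, -9, -5.

-10, -9, -5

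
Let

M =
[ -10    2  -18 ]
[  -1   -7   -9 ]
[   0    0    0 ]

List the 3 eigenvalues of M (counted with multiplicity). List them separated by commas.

Compute the characteristic polynomial p(λ) = det(λI - M).
Expanding the 3×3 determinant: p(λ) = λ^3 + 17λ^2 + 72λ.
Try λ = -8: p(-8) = 0, so -8 is a root.
Factor out (λ + 8): p(λ) = (λ + 8)·(λ^2 + 9λ).
The quadratic factors as (λ + 9)·λ.
Eigenvalues: -9, -8, 0.

-9, -8, 0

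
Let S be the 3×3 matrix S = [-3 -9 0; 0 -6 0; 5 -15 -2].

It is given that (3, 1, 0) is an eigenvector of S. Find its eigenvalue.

Compute Sv: S·(3, 1, 0) = (-18, -6, 0).
Since Sv = λv, compare component 1: -18 = λ·3, so λ = -6.

-6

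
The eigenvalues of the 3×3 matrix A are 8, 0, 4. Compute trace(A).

trace(A) is the sum of the eigenvalues: (8) + (0) + (4) = 12.

12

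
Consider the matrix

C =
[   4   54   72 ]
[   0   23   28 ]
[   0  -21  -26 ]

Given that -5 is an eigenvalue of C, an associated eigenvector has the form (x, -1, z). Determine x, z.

We need (C + 5I)v = 0.
C + 5I = [[9, 54, 72], [0, 28, 28], [0, -21, -21]].
Row 1: (9)·x + (54)·-1 + (72)·z = 0
Row 2: (0)·x + (28)·-1 + (28)·z = 0
Row 3: (0)·x + (-21)·-1 + (-21)·z = 0
Solving gives x = -2, z = 1.
Check: C·(-2, -1, 1) = (10, 5, -5) = -5·(-2, -1, 1).

-2, 1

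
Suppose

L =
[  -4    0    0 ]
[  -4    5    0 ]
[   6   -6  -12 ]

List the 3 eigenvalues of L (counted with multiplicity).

L is lower triangular, so its eigenvalues are the diagonal entries.
Diagonal: -4, 5, -12.

-12, -4, 5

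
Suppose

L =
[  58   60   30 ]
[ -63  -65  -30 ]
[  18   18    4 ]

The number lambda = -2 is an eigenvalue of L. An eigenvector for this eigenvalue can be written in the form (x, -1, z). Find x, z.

1, 0

We need (L + 2I)v = 0.
L + 2I = [[60, 60, 30], [-63, -63, -30], [18, 18, 6]].
Row 1: (60)·x + (60)·-1 + (30)·z = 0
Row 2: (-63)·x + (-63)·-1 + (-30)·z = 0
Row 3: (18)·x + (18)·-1 + (6)·z = 0
Solving gives x = 1, z = 0.
Check: L·(1, -1, 0) = (-2, 2, 0) = -2·(1, -1, 0).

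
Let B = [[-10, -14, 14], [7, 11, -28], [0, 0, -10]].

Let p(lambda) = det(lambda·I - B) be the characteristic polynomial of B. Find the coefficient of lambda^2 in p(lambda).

9

The coefficient of lambda^2 of det(lambda·I - B) is −trace(B).
trace(B) = (-10) + (11) + (-10) = -9, so the coefficient is 9.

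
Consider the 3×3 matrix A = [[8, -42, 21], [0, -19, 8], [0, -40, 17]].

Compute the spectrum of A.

Compute the characteristic polynomial p(r) = det(rI - A).
Cofactor expansion gives p(r) = r^3 - 6r^2 - 19r + 24.
Since p(1) = 0, r = 1 is a root.
Dividing by (r - 1) leaves r^2 - 5r - 24.
The quadratic factors as (r + 3)·(r - 8).
Eigenvalues: -3, 1, 8.

-3, 1, 8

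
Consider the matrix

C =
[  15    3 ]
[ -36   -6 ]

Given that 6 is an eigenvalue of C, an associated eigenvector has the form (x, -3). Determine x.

We need (C - 6I)v = 0.
C - 6I = [[9, 3], [-36, -12]].
Row 1: (9)·x + (3)·-3 = 0
Row 2: (-36)·x + (-12)·-3 = 0
Solving gives x = 1.
Check: C·(1, -3) = (6, -18) = 6·(1, -3).

1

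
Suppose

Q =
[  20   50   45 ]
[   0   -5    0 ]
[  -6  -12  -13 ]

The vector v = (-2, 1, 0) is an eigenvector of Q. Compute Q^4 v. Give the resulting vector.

(-1250, 625, 0)

First find the eigenvalue: Qv = (10, -5, 0) = -5·(-2, 1, 0), so λ = -5.
Then Q^4 v = λ^4·v = (-5)^4·(-2, 1, 0) = 625·(-2, 1, 0) = (-1250, 625, 0).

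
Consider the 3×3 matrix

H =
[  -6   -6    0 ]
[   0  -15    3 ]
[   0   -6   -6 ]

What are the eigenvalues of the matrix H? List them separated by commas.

Set up det(λI - H) = 0.
Expanding the 3×3 determinant: p(λ) = λ^3 + 27λ^2 + 234λ + 648.
Try λ = -6: p(-6) = 0, so -6 is a root.
Dividing by (λ + 6) leaves λ^2 + 21λ + 108.
The quadratic factors as (λ + 12)·(λ + 9).
Eigenvalues: -12, -9, -6.

-12, -9, -6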